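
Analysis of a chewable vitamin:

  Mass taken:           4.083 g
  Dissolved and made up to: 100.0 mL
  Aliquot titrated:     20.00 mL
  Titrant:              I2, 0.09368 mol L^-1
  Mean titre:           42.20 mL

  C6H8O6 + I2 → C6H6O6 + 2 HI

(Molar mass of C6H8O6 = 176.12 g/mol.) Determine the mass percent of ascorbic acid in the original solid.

n(I2) per titration = 0.04220 × 0.09368 = 3.953 × 10^-3 mol
n(C6H8O6) in each aliquot = 3.953 × 10^-3 mol (1:1 ratio)
n(C6H8O6) in the whole flask = 3.953 × 10^-3 × 100.0/20.00 = 0.01977 mol
mass of C6H8O6 = 0.01977 × 176.12 = 3.481 g
% C6H8O6 = 3.481 / 4.083 × 100 = 85.26 %

85.26 %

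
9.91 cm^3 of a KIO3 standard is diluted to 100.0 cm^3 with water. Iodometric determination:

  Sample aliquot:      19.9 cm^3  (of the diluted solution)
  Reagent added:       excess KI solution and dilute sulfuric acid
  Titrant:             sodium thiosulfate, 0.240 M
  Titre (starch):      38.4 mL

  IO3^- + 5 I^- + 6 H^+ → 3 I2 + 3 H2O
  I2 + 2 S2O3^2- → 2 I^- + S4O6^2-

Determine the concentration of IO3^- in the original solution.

n(S2O3^2-) = 0.0384 × 0.240 = 9.22 × 10^-3 mol
n(I2) = n(S2O3^2-)/2 = 4.61 × 10^-3 mol
From the 1:3 ratio, n(IO3^-) in the aliquot = 1/3 × 4.61 × 10^-3 = 1.54 × 10^-3 mol
[IO3^-]_dilute = 1.54 × 10^-3 / 0.0199 = 0.0772 mol/L
[IO3^-]_original = 0.0772 × 100.0/9.91 = 0.779 mol/L

0.779 M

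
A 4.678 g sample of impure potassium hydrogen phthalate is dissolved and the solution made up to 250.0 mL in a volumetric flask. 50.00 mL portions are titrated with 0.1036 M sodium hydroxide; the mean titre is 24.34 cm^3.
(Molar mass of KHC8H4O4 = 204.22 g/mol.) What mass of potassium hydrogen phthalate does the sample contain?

2.575 g

KHC8H4O4 + NaOH → KNaC8H4O4 + H2O
n(NaOH) per titration = 0.02434 × 0.1036 = 2.522 × 10^-3 mol
n(KHC8H4O4) in each aliquot = 2.522 × 10^-3 mol (1:1 ratio)
n(KHC8H4O4) in the whole flask = 2.522 × 10^-3 × 250.0/50.00 = 0.01261 mol
mass of KHC8H4O4 = 0.01261 × 204.22 = 2.575 g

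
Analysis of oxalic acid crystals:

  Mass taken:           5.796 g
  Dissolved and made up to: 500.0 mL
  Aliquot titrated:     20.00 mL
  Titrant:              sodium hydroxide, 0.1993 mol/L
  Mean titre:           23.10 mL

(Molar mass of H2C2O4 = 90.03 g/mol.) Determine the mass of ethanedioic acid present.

5.181 g

H2C2O4 + 2 NaOH → Na2C2O4 + 2 H2O
n(NaOH) per titration = 0.02310 × 0.1993 = 4.604 × 10^-3 mol
From the 1:2 ratio, n(H2C2O4) in each aliquot = 1/2 × 4.604 × 10^-3 = 2.302 × 10^-3 mol
n(H2C2O4) in the whole flask = 2.302 × 10^-3 × 500.0/20.00 = 0.05755 mol
mass of H2C2O4 = 0.05755 × 90.03 = 5.181 g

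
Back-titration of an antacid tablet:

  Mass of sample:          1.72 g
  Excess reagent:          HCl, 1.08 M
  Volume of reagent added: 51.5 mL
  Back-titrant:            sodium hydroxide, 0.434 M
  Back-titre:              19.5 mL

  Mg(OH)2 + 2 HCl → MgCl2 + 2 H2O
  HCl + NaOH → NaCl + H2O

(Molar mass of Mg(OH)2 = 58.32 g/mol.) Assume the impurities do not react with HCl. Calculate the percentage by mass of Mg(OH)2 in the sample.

n(HCl) added = 0.0515 × 1.08 = 0.0556 mol
n(NaOH) used in back-titration = 0.0195 × 0.434 = 8.46 × 10^-3 mol
n(HCl) left over = 8.46 × 10^-3 mol (1:1 ratio)
n(HCl) consumed by analyte = 0.0556 − 8.46 × 10^-3 = 0.0472 mol
From the 1:2 ratio, n(Mg(OH)2) = 1/2 × 0.0472 = 0.0236 mol
mass of Mg(OH)2 = 0.0236 × 58.32 = 1.38 g
% Mg(OH)2 = 1.38 / 1.72 × 100 = 79.9 %

79.9 %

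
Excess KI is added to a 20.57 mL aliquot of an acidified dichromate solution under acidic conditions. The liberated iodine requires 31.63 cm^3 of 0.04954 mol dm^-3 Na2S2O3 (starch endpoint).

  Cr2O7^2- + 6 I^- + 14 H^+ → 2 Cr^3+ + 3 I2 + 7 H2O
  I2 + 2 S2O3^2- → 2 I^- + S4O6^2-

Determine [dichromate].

n(S2O3^2-) = 0.03163 × 0.04954 = 1.567 × 10^-3 mol
n(I2) = n(S2O3^2-)/2 = 7.835 × 10^-4 mol
From the 1:3 ratio, n(Cr2O7^2-) in the aliquot = 1/3 × 7.835 × 10^-4 = 2.612 × 10^-4 mol
[Cr2O7^2-] = 2.612 × 10^-4 / 0.02057 = 0.01270 mol/L

0.01270 mol/L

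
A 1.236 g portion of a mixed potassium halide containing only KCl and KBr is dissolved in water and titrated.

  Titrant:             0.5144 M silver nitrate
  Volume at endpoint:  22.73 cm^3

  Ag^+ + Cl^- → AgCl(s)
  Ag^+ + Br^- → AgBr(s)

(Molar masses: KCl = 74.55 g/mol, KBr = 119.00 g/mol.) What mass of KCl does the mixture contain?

n(AgNO3) = 0.02273 × 0.5144 = 0.01169 mol
Let x = n(KCl), y = n(KBr).
Titrant: 1x + 1y = 0.01169;  mass: 74.55x + 119.00y = 1.236
Solving, x = 3.496 × 10^-3 mol, y = 8.197 × 10^-3 mol
mass of KCl = 3.496 × 10^-3 × 74.55 = 0.2606 g

0.2606 g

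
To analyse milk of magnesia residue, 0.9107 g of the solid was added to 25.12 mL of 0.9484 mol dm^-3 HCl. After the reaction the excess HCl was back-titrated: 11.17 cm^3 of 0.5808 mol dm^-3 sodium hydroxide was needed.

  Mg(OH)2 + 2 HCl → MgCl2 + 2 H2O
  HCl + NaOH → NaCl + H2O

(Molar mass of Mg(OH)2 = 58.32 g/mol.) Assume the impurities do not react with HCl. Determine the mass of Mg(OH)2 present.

0.5055 g

n(HCl) added = 0.02512 × 0.9484 = 0.02382 mol
n(NaOH) used in back-titration = 0.01117 × 0.5808 = 6.488 × 10^-3 mol
n(HCl) left over = 6.488 × 10^-3 mol (1:1 ratio)
n(HCl) consumed by analyte = 0.02382 − 6.488 × 10^-3 = 0.01734 mol
From the 1:2 ratio, n(Mg(OH)2) = 1/2 × 0.01734 = 8.668 × 10^-3 mol
mass of Mg(OH)2 = 8.668 × 10^-3 × 58.32 = 0.5055 g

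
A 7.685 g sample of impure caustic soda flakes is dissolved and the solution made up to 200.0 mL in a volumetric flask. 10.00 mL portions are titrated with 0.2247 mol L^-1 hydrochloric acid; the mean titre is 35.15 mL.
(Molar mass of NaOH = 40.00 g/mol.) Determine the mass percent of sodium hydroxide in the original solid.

82.22 %

NaOH + HCl → NaCl + H2O
n(HCl) per titration = 0.03515 × 0.2247 = 7.898 × 10^-3 mol
n(NaOH) in each aliquot = 7.898 × 10^-3 mol (1:1 ratio)
n(NaOH) in the whole flask = 7.898 × 10^-3 × 200.0/10.00 = 0.1580 mol
mass of NaOH = 0.1580 × 40.00 = 6.319 g
% NaOH = 6.319 / 7.685 × 100 = 82.22 %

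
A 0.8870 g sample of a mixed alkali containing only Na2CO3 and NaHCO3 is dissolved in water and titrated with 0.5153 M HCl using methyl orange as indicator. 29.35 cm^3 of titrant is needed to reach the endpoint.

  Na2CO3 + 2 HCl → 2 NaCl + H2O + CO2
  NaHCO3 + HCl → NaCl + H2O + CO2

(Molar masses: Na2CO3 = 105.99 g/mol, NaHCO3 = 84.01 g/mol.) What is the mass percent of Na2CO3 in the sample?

n(HCl) = 0.02935 × 0.5153 = 0.01512 mol
Let x = n(Na2CO3), y = n(NaHCO3).
Titrant: 2x + 1y = 0.01512;  mass: 105.99x + 84.01y = 0.8870
Solving, x = 6.184 × 10^-3 mol, y = 2.757 × 10^-3 mol
mass of Na2CO3 = 6.184 × 10^-3 × 105.99 = 0.6554 g
% Na2CO3 = 0.6554 / 0.8870 × 100 = 73.89 %

73.89 %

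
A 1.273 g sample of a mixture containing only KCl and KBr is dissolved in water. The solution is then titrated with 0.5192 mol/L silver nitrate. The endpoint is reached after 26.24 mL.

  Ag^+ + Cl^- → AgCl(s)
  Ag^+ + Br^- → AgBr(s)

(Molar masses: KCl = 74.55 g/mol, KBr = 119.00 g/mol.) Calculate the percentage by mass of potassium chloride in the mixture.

45.88 %

n(AgNO3) = 0.02624 × 0.5192 = 0.01362 mol
Let x = n(KCl), y = n(KBr).
Titrant: 1x + 1y = 0.01362;  mass: 74.55x + 119.00y = 1.273
Solving, x = 7.834 × 10^-3 mol, y = 5.790 × 10^-3 mol
mass of KCl = 7.834 × 10^-3 × 74.55 = 0.5840 g
% KCl = 0.5840 / 1.273 × 100 = 45.88 %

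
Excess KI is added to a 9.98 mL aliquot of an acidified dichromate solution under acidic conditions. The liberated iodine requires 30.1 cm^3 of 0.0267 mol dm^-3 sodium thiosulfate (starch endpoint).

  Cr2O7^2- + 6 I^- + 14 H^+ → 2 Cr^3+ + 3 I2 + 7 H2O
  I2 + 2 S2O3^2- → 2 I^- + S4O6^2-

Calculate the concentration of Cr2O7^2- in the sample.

n(S2O3^2-) = 0.0301 × 0.0267 = 8.04 × 10^-4 mol
n(I2) = n(S2O3^2-)/2 = 4.02 × 10^-4 mol
From the 1:3 ratio, n(Cr2O7^2-) in the aliquot = 1/3 × 4.02 × 10^-4 = 1.34 × 10^-4 mol
[Cr2O7^2-] = 1.34 × 10^-4 / 0.00998 = 0.0134 mol/L

0.0134 mol/L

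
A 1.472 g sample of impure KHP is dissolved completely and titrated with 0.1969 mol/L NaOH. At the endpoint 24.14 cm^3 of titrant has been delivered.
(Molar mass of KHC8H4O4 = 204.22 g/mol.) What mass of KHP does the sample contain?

0.9707 g

KHC8H4O4 + NaOH → KNaC8H4O4 + H2O
n(NaOH) = 0.02414 L × 0.1969 mol/L = 4.753 × 10^-3 mol
n(KHC8H4O4) = 4.753 × 10^-3 mol (1:1 ratio)
mass of KHC8H4O4 = 4.753 × 10^-3 × 204.22 g/mol = 0.9707 g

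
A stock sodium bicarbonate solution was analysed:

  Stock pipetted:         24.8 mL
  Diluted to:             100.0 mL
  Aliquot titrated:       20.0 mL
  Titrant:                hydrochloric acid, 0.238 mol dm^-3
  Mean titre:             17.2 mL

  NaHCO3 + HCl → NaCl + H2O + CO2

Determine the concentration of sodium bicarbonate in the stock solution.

n(HCl) = 0.0172 × 0.238 = 4.09 × 10^-3 mol
n(NaHCO3) in the aliquot = 4.09 × 10^-3 mol (1:1 ratio)
[NaHCO3]_dilute = 4.09 × 10^-3 / 0.0200 = 0.205 mol/L
Dilution factor = 100.0 / 24.8 = 4.032
[NaHCO3]_stock = 0.205 × 4.032 = 0.825 mol/L

0.825 mol/L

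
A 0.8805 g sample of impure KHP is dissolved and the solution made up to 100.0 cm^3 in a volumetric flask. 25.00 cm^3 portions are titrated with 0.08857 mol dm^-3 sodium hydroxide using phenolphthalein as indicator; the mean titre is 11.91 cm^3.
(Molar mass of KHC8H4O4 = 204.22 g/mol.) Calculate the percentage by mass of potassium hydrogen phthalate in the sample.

KHC8H4O4 + NaOH → KNaC8H4O4 + H2O
n(NaOH) per titration = 0.01191 × 0.08857 = 1.055 × 10^-3 mol
n(KHC8H4O4) in each aliquot = 1.055 × 10^-3 mol (1:1 ratio)
n(KHC8H4O4) in the whole flask = 1.055 × 10^-3 × 100.0/25.00 = 4.219 × 10^-3 mol
mass of KHC8H4O4 = 4.219 × 10^-3 × 204.22 = 0.8617 g
% KHC8H4O4 = 0.8617 / 0.8805 × 100 = 97.86 %

97.86 %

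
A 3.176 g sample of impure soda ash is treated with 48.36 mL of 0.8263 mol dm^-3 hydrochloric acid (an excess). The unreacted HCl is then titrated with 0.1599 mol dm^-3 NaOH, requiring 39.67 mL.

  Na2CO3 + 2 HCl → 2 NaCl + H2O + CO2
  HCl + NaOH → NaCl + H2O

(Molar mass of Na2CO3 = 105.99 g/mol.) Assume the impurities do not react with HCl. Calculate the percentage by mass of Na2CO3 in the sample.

n(HCl) added = 0.04836 × 0.8263 = 0.03996 mol
n(NaOH) used in back-titration = 0.03967 × 0.1599 = 6.343 × 10^-3 mol
n(HCl) left over = 6.343 × 10^-3 mol (1:1 ratio)
n(HCl) consumed by analyte = 0.03996 − 6.343 × 10^-3 = 0.03362 mol
From the 1:2 ratio, n(Na2CO3) = 1/2 × 0.03362 = 0.01681 mol
mass of Na2CO3 = 0.01681 × 105.99 = 1.782 g
% Na2CO3 = 1.782 / 3.176 × 100 = 56.09 %

56.09 %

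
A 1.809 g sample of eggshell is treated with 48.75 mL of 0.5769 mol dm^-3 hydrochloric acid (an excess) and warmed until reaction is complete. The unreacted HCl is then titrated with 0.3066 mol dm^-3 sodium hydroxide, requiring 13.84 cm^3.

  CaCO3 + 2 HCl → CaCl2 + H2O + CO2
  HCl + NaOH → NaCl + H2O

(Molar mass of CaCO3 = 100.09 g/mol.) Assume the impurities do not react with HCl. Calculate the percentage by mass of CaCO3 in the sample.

66.06 %

n(HCl) added = 0.04875 × 0.5769 = 0.02812 mol
n(NaOH) used in back-titration = 0.01384 × 0.3066 = 4.243 × 10^-3 mol
n(HCl) left over = 4.243 × 10^-3 mol (1:1 ratio)
n(HCl) consumed by analyte = 0.02812 − 4.243 × 10^-3 = 0.02388 mol
From the 1:2 ratio, n(CaCO3) = 1/2 × 0.02388 = 0.01194 mol
mass of CaCO3 = 0.01194 × 100.09 = 1.195 g
% CaCO3 = 1.195 / 1.809 × 100 = 66.06 %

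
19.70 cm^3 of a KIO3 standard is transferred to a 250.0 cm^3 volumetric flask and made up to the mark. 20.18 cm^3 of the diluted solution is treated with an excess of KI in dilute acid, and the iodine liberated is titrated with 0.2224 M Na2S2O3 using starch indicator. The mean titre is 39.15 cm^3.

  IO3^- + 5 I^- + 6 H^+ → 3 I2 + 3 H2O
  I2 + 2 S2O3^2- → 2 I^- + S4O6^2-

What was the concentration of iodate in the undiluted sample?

0.9126 M

n(S2O3^2-) = 0.03915 × 0.2224 = 8.707 × 10^-3 mol
n(I2) = n(S2O3^2-)/2 = 4.353 × 10^-3 mol
From the 1:3 ratio, n(IO3^-) in the aliquot = 1/3 × 4.353 × 10^-3 = 1.451 × 10^-3 mol
[IO3^-]_dilute = 1.451 × 10^-3 / 0.02018 = 0.07191 mol/L
[IO3^-]_original = 0.07191 × 250.0/19.70 = 0.9126 mol/L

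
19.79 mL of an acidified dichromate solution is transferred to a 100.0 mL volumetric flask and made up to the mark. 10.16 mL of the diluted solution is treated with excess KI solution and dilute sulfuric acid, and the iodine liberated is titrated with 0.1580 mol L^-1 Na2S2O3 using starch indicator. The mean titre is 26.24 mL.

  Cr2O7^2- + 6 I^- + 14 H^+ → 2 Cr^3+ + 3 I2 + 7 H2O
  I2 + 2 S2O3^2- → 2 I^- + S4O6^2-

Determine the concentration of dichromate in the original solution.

n(S2O3^2-) = 0.02624 × 0.1580 = 4.146 × 10^-3 mol
n(I2) = n(S2O3^2-)/2 = 2.073 × 10^-3 mol
From the 1:3 ratio, n(Cr2O7^2-) in the aliquot = 1/3 × 2.073 × 10^-3 = 6.910 × 10^-4 mol
[Cr2O7^2-]_dilute = 6.910 × 10^-4 / 0.01016 = 0.06801 mol/L
[Cr2O7^2-]_original = 0.06801 × 100.0/19.79 = 0.3437 mol/L

0.3437 mol/L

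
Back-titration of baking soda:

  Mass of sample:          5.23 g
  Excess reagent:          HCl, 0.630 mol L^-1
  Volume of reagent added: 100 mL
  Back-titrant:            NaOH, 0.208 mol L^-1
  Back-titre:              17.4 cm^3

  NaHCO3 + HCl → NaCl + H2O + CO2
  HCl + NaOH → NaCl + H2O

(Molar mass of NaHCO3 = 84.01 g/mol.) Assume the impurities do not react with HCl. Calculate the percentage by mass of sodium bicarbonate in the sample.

95.4 %

n(HCl) added = 0.100 × 0.630 = 0.0630 mol
n(NaOH) used in back-titration = 0.0174 × 0.208 = 3.62 × 10^-3 mol
n(HCl) left over = 3.62 × 10^-3 mol (1:1 ratio)
n(HCl) consumed by analyte = 0.0630 − 3.62 × 10^-3 = 0.0594 mol
n(NaHCO3) = 0.0594 mol (1:1 ratio)
mass of NaHCO3 = 0.0594 × 84.01 = 4.99 g
% NaHCO3 = 4.99 / 5.23 × 100 = 95.4 %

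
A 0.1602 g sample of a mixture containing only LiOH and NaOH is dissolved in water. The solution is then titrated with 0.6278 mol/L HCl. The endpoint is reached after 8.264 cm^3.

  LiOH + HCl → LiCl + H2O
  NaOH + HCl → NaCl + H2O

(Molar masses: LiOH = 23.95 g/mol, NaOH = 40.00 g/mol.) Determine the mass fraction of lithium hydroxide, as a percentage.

n(HCl) = 0.008264 × 0.6278 = 5.188 × 10^-3 mol
Let x = n(LiOH), y = n(NaOH).
Titrant: 1x + 1y = 5.188 × 10^-3;  mass: 23.95x + 40.00y = 0.1602
Solving, x = 2.949 × 10^-3 mol, y = 2.240 × 10^-3 mol
mass of LiOH = 2.949 × 10^-3 × 23.95 = 0.07062 g
% LiOH = 0.07062 / 0.1602 × 100 = 44.08 %

44.08 %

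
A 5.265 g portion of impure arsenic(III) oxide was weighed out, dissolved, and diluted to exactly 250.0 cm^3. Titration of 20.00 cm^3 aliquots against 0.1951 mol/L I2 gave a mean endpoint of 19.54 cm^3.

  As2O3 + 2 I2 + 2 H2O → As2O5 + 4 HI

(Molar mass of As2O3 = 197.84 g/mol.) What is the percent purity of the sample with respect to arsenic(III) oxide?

n(I2) per titration = 0.01954 × 0.1951 = 3.812 × 10^-3 mol
From the 1:2 ratio, n(As2O3) in each aliquot = 1/2 × 3.812 × 10^-3 = 1.906 × 10^-3 mol
n(As2O3) in the whole flask = 1.906 × 10^-3 × 250.0/20.00 = 0.02383 mol
mass of As2O3 = 0.02383 × 197.84 = 4.714 g
% As2O3 = 4.714 / 5.265 × 100 = 89.53 %

89.53 %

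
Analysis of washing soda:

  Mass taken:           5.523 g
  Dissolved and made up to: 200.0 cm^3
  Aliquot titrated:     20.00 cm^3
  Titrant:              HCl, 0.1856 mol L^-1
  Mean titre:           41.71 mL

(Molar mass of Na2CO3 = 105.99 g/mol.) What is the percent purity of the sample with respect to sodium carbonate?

Na2CO3 + 2 HCl → 2 NaCl + H2O + CO2
n(HCl) per titration = 0.04171 × 0.1856 = 7.741 × 10^-3 mol
From the 1:2 ratio, n(Na2CO3) in each aliquot = 1/2 × 7.741 × 10^-3 = 3.871 × 10^-3 mol
n(Na2CO3) in the whole flask = 3.871 × 10^-3 × 200.0/20.00 = 0.03871 mol
mass of Na2CO3 = 0.03871 × 105.99 = 4.103 g
% Na2CO3 = 4.103 / 5.523 × 100 = 74.28 %

74.28 %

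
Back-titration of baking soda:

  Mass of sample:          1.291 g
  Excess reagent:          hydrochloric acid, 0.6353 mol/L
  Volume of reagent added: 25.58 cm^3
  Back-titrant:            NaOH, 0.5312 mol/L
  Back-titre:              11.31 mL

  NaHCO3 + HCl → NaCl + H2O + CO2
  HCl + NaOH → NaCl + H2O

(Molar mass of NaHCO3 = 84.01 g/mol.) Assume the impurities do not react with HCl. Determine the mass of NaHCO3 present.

n(HCl) added = 0.02558 × 0.6353 = 0.01625 mol
n(NaOH) used in back-titration = 0.01131 × 0.5312 = 6.008 × 10^-3 mol
n(HCl) left over = 6.008 × 10^-3 mol (1:1 ratio)
n(HCl) consumed by analyte = 0.01625 − 6.008 × 10^-3 = 0.01024 mol
n(NaHCO3) = 0.01024 mol (1:1 ratio)
mass of NaHCO3 = 0.01024 × 84.01 = 0.8605 g

0.8605 g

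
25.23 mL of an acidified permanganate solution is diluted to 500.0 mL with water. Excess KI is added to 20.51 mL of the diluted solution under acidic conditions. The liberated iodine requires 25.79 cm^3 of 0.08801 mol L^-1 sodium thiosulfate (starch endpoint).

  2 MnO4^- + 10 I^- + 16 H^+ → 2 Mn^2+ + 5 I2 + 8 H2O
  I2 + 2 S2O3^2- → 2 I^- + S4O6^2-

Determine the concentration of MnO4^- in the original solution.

n(S2O3^2-) = 0.02579 × 0.08801 = 2.270 × 10^-3 mol
n(I2) = n(S2O3^2-)/2 = 1.135 × 10^-3 mol
From the 2:5 ratio, n(MnO4^-) in the aliquot = 2/5 × 1.135 × 10^-3 = 4.540 × 10^-4 mol
[MnO4^-]_dilute = 4.540 × 10^-4 / 0.02051 = 0.02213 mol/L
[MnO4^-]_original = 0.02213 × 500.0/25.23 = 0.4386 mol/L

0.4386 mol/L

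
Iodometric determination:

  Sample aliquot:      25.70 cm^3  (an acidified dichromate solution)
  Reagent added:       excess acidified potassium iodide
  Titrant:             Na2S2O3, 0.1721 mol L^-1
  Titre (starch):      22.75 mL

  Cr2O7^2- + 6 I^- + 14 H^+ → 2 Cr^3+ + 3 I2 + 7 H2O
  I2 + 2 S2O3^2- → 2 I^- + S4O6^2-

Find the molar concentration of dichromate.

0.02539 mol/L

n(S2O3^2-) = 0.02275 × 0.1721 = 3.915 × 10^-3 mol
n(I2) = n(S2O3^2-)/2 = 1.958 × 10^-3 mol
From the 1:3 ratio, n(Cr2O7^2-) in the aliquot = 1/3 × 1.958 × 10^-3 = 6.525 × 10^-4 mol
[Cr2O7^2-] = 6.525 × 10^-4 / 0.02570 = 0.02539 mol/L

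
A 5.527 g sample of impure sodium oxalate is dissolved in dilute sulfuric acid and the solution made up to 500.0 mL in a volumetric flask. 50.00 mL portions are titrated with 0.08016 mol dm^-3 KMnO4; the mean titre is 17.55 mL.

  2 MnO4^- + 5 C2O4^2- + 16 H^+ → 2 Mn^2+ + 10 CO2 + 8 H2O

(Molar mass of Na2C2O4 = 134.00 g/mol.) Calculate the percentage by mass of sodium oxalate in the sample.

85.27 %

n(KMnO4) per titration = 0.01755 × 0.08016 = 1.407 × 10^-3 mol
From the 5:2 ratio, n(Na2C2O4) in each aliquot = 5/2 × 1.407 × 10^-3 = 3.517 × 10^-3 mol
n(Na2C2O4) in the whole flask = 3.517 × 10^-3 × 500.0/50.00 = 0.03517 mol
mass of Na2C2O4 = 0.03517 × 134.00 = 4.713 g
% Na2C2O4 = 4.713 / 5.527 × 100 = 85.27 %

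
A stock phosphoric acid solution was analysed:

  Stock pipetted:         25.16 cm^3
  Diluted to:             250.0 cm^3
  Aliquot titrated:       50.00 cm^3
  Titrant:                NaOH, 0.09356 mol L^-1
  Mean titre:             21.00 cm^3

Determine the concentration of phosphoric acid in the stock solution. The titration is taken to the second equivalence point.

0.1952 mol/L

H3PO4 + 2 NaOH → Na2HPO4 + 2 H2O
n(NaOH) = 0.02100 × 0.09356 = 1.965 × 10^-3 mol
From the 1:2 ratio, n(H3PO4) in the aliquot = 1/2 × 1.965 × 10^-3 = 9.824 × 10^-4 mol
[H3PO4]_dilute = 9.824 × 10^-4 / 0.05000 = 0.01965 mol/L
Dilution factor = 250.0 / 25.16 = 9.936
[H3PO4]_stock = 0.01965 × 9.936 = 0.1952 mol/L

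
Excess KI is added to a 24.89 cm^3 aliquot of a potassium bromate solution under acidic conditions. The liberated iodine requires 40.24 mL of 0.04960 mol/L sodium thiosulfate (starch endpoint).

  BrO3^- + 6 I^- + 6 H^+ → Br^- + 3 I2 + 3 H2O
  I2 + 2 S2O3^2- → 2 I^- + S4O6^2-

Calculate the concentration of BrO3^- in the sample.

n(S2O3^2-) = 0.04024 × 0.04960 = 1.996 × 10^-3 mol
n(I2) = n(S2O3^2-)/2 = 9.980 × 10^-4 mol
From the 1:3 ratio, n(BrO3^-) in the aliquot = 1/3 × 9.980 × 10^-4 = 3.327 × 10^-4 mol
[BrO3^-] = 3.327 × 10^-4 / 0.02489 = 0.01336 mol/L

0.01336 mol/L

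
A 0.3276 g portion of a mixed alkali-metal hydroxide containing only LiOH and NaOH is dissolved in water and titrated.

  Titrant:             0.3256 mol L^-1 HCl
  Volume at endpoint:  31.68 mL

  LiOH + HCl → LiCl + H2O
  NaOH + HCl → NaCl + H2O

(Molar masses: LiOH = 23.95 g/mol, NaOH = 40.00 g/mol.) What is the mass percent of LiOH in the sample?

n(HCl) = 0.03168 × 0.3256 = 0.01032 mol
Let x = n(LiOH), y = n(NaOH).
Titrant: 1x + 1y = 0.01032;  mass: 23.95x + 40.00y = 0.3276
Solving, x = 5.296 × 10^-3 mol, y = 5.019 × 10^-3 mol
mass of LiOH = 5.296 × 10^-3 × 23.95 = 0.1268 g
% LiOH = 0.1268 / 0.3276 × 100 = 38.72 %

38.72 %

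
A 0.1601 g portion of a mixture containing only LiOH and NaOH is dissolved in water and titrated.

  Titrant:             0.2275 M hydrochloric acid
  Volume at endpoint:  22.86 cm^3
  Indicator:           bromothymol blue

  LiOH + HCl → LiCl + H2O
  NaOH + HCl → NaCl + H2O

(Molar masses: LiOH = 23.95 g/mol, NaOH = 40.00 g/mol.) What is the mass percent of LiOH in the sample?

44.67 %

n(HCl) = 0.02286 × 0.2275 = 5.201 × 10^-3 mol
Let x = n(LiOH), y = n(NaOH).
Titrant: 1x + 1y = 5.201 × 10^-3;  mass: 23.95x + 40.00y = 0.1601
Solving, x = 2.986 × 10^-3 mol, y = 2.215 × 10^-3 mol
mass of LiOH = 2.986 × 10^-3 × 23.95 = 0.07152 g
% LiOH = 0.07152 / 0.1601 × 100 = 44.67 %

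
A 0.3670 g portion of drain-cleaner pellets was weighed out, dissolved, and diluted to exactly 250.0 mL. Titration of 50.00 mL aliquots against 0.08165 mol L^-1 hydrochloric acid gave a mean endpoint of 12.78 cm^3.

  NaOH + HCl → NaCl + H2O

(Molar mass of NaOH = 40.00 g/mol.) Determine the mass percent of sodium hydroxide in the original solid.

n(HCl) per titration = 0.01278 × 0.08165 = 1.043 × 10^-3 mol
n(NaOH) in each aliquot = 1.043 × 10^-3 mol (1:1 ratio)
n(NaOH) in the whole flask = 1.043 × 10^-3 × 250.0/50.00 = 5.217 × 10^-3 mol
mass of NaOH = 5.217 × 10^-3 × 40.00 = 0.2087 g
% NaOH = 0.2087 / 0.3670 × 100 = 56.87 %

56.87 %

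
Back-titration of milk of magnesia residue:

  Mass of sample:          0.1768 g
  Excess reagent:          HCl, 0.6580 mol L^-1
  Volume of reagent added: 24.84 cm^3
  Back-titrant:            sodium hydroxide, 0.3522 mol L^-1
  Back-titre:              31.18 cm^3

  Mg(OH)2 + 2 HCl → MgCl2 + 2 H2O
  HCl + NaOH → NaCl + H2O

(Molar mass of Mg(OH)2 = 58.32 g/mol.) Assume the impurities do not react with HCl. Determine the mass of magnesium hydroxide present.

n(HCl) added = 0.02484 × 0.6580 = 0.01634 mol
n(NaOH) used in back-titration = 0.03118 × 0.3522 = 0.01098 mol
n(HCl) left over = 0.01098 mol (1:1 ratio)
n(HCl) consumed by analyte = 0.01634 − 0.01098 = 5.363 × 10^-3 mol
From the 1:2 ratio, n(Mg(OH)2) = 1/2 × 5.363 × 10^-3 = 2.682 × 10^-3 mol
mass of Mg(OH)2 = 2.682 × 10^-3 × 58.32 = 0.1564 g

0.1564 g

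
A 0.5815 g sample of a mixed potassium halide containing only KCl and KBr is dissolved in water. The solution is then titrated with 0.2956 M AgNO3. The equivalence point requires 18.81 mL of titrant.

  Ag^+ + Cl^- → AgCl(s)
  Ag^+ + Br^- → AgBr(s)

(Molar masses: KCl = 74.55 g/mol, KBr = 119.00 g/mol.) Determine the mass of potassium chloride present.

0.1345 g

n(AgNO3) = 0.01881 × 0.2956 = 5.560 × 10^-3 mol
Let x = n(KCl), y = n(KBr).
Titrant: 1x + 1y = 5.560 × 10^-3;  mass: 74.55x + 119.00y = 0.5815
Solving, x = 1.804 × 10^-3 mol, y = 3.757 × 10^-3 mol
mass of KCl = 1.804 × 10^-3 × 74.55 = 0.1345 g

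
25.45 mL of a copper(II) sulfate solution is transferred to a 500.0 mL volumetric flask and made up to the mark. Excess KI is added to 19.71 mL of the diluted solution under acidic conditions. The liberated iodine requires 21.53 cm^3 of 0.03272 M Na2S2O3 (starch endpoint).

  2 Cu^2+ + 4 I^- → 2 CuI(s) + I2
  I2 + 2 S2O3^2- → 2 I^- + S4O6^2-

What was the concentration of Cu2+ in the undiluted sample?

0.7022 M

n(S2O3^2-) = 0.02153 × 0.03272 = 7.045 × 10^-4 mol
n(I2) = n(S2O3^2-)/2 = 3.522 × 10^-4 mol
From the 2:1 ratio, n(Cu2+) in the aliquot = 2/1 × 3.522 × 10^-4 = 7.045 × 10^-4 mol
[Cu2+]_dilute = 7.045 × 10^-4 / 0.01971 = 0.03574 mol/L
[Cu2+]_original = 0.03574 × 500.0/25.45 = 0.7022 mol/L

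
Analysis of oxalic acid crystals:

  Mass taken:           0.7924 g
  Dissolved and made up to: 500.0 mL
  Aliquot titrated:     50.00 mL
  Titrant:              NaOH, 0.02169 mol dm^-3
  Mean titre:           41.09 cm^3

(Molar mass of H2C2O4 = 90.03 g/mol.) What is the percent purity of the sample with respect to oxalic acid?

50.63 %

H2C2O4 + 2 NaOH → Na2C2O4 + 2 H2O
n(NaOH) per titration = 0.04109 × 0.02169 = 8.912 × 10^-4 mol
From the 1:2 ratio, n(H2C2O4) in each aliquot = 1/2 × 8.912 × 10^-4 = 4.456 × 10^-4 mol
n(H2C2O4) in the whole flask = 4.456 × 10^-4 × 500.0/50.00 = 4.456 × 10^-3 mol
mass of H2C2O4 = 4.456 × 10^-3 × 90.03 = 0.4012 g
% H2C2O4 = 0.4012 / 0.7924 × 100 = 50.63 %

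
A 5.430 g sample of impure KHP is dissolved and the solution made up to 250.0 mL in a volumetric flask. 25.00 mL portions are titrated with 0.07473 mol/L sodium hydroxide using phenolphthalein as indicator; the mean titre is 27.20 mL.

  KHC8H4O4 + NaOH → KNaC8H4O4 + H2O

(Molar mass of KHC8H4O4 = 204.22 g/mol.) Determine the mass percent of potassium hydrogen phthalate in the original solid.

n(NaOH) per titration = 0.02720 × 0.07473 = 2.033 × 10^-3 mol
n(KHC8H4O4) in each aliquot = 2.033 × 10^-3 mol (1:1 ratio)
n(KHC8H4O4) in the whole flask = 2.033 × 10^-3 × 250.0/25.00 = 0.02033 mol
mass of KHC8H4O4 = 0.02033 × 204.22 = 4.151 g
% KHC8H4O4 = 4.151 / 5.430 × 100 = 76.45 %

76.45 %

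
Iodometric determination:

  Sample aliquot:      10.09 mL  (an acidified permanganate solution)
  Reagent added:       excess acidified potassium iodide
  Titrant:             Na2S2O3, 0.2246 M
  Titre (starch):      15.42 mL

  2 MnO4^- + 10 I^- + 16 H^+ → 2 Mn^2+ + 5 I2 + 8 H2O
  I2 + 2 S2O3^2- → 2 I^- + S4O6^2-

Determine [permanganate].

0.06865 M

n(S2O3^2-) = 0.01542 × 0.2246 = 3.463 × 10^-3 mol
n(I2) = n(S2O3^2-)/2 = 1.732 × 10^-3 mol
From the 2:5 ratio, n(MnO4^-) in the aliquot = 2/5 × 1.732 × 10^-3 = 6.927 × 10^-4 mol
[MnO4^-] = 6.927 × 10^-4 / 0.01009 = 0.06865 mol/L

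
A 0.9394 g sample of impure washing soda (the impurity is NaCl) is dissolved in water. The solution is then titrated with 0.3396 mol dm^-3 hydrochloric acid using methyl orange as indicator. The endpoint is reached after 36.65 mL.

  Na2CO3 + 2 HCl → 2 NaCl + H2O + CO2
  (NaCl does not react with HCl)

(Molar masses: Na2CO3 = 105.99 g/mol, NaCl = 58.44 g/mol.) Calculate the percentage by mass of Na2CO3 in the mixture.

n(HCl) = 0.03665 × 0.3396 = 0.01245 mol
Let x = n(Na2CO3), y = n(NaCl).
Titrant: 2x = 0.01245;  mass: 105.99x + 58.44y = 0.9394
Solving, x = 6.223 × 10^-3 mol, y = 4.788 × 10^-3 mol
mass of Na2CO3 = 6.223 × 10^-3 × 105.99 = 0.6596 g
% Na2CO3 = 0.6596 / 0.9394 × 100 = 70.21 %

70.21 %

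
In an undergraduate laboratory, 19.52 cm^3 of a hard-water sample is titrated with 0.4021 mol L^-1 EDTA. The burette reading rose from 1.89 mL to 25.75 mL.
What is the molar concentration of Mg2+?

0.4915 mol/L

Mg^2+ + EDTA^4- → [Mg(EDTA)]^2-
n(EDTA) = 0.02386 L × 0.4021 mol/L = 9.594 × 10^-3 mol
n(Mg2+) = 9.594 × 10^-3 mol (1:1 mole ratio)
[Mg2+] = 9.594 × 10^-3 mol / 0.01952 L = 0.4915 mol/L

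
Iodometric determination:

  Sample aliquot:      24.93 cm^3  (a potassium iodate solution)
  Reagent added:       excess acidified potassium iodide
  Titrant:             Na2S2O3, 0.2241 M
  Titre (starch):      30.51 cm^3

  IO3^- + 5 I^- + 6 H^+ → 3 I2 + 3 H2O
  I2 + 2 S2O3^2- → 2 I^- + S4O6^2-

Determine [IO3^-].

n(S2O3^2-) = 0.03051 × 0.2241 = 6.837 × 10^-3 mol
n(I2) = n(S2O3^2-)/2 = 3.419 × 10^-3 mol
From the 1:3 ratio, n(IO3^-) in the aliquot = 1/3 × 3.419 × 10^-3 = 1.140 × 10^-3 mol
[IO3^-] = 1.140 × 10^-3 / 0.02493 = 0.04571 mol/L

0.04571 M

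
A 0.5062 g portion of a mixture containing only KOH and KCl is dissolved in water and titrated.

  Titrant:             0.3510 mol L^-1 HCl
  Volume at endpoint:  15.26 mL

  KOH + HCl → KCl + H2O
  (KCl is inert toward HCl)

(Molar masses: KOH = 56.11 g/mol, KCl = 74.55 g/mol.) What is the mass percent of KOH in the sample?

59.37 %

n(HCl) = 0.01526 × 0.3510 = 5.356 × 10^-3 mol
Let x = n(KOH), y = n(KCl).
Titrant: 1x = 5.356 × 10^-3;  mass: 56.11x + 74.55y = 0.5062
Solving, x = 5.356 × 10^-3 mol, y = 2.759 × 10^-3 mol
mass of KOH = 5.356 × 10^-3 × 56.11 = 0.3005 g
% KOH = 0.3005 / 0.5062 × 100 = 59.37 %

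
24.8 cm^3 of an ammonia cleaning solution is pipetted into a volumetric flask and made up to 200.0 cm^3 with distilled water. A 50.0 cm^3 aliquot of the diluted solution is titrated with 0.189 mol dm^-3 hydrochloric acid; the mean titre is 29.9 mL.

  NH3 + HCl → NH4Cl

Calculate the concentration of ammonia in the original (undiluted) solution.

n(HCl) = 0.0299 × 0.189 = 5.65 × 10^-3 mol
n(NH3) in the aliquot = 5.65 × 10^-3 mol (1:1 ratio)
[NH3]_dilute = 5.65 × 10^-3 / 0.0500 = 0.113 mol/L
Dilution factor = 200.0 / 24.8 = 8.065
[NH3]_stock = 0.113 × 8.065 = 0.911 mol/L

0.911 mol/L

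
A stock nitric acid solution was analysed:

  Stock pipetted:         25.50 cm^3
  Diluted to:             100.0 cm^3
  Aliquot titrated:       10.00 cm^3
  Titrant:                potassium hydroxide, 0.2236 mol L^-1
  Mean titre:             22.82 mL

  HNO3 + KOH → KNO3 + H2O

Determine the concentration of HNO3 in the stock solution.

2.001 mol/L

n(KOH) = 0.02282 × 0.2236 = 5.103 × 10^-3 mol
n(HNO3) in the aliquot = 5.103 × 10^-3 mol (1:1 ratio)
[HNO3]_dilute = 5.103 × 10^-3 / 0.01000 = 0.5103 mol/L
Dilution factor = 100.0 / 25.50 = 3.922
[HNO3]_stock = 0.5103 × 3.922 = 2.001 mol/L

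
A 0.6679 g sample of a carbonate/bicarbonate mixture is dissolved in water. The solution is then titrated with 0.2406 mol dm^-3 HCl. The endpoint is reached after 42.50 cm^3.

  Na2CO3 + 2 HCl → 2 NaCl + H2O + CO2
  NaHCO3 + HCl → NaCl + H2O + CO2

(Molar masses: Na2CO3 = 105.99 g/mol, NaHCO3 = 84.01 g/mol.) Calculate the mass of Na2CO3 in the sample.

n(HCl) = 0.04250 × 0.2406 = 0.01023 mol
Let x = n(Na2CO3), y = n(NaHCO3).
Titrant: 2x + 1y = 0.01023;  mass: 105.99x + 84.01y = 0.6679
Solving, x = 3.081 × 10^-3 mol, y = 4.063 × 10^-3 mol
mass of Na2CO3 = 3.081 × 10^-3 × 105.99 = 0.3266 g

0.3266 g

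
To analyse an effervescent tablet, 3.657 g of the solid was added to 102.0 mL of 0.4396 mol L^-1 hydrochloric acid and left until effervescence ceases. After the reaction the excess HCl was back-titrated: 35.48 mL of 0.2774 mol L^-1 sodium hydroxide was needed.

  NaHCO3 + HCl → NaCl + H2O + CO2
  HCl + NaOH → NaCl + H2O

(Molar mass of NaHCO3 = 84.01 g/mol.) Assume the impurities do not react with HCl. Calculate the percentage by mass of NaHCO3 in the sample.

n(HCl) added = 0.1020 × 0.4396 = 0.04484 mol
n(NaOH) used in back-titration = 0.03548 × 0.2774 = 9.842 × 10^-3 mol
n(HCl) left over = 9.842 × 10^-3 mol (1:1 ratio)
n(HCl) consumed by analyte = 0.04484 − 9.842 × 10^-3 = 0.03500 mol
n(NaHCO3) = 0.03500 mol (1:1 ratio)
mass of NaHCO3 = 0.03500 × 84.01 = 2.940 g
% NaHCO3 = 2.940 / 3.657 × 100 = 80.40 %

80.40 %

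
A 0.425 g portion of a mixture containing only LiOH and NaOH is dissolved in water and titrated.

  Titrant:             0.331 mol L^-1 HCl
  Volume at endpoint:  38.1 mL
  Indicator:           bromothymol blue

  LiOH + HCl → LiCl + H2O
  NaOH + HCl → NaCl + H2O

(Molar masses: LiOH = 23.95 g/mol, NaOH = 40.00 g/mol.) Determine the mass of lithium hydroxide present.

n(HCl) = 0.0381 × 0.331 = 0.0126 mol
Let x = n(LiOH), y = n(NaOH).
Titrant: 1x + 1y = 0.0126;  mass: 23.95x + 40.00y = 0.425
Solving, x = 4.95 × 10^-3 mol, y = 7.66 × 10^-3 mol
mass of LiOH = 4.95 × 10^-3 × 23.95 = 0.119 g

0.119 g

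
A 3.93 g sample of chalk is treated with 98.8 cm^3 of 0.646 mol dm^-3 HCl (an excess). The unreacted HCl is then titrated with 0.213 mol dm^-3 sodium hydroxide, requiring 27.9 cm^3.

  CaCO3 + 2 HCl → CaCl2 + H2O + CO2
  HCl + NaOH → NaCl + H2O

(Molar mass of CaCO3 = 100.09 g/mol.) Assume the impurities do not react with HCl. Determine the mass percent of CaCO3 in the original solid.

73.7 %

n(HCl) added = 0.0988 × 0.646 = 0.0638 mol
n(NaOH) used in back-titration = 0.0279 × 0.213 = 5.94 × 10^-3 mol
n(HCl) left over = 5.94 × 10^-3 mol (1:1 ratio)
n(HCl) consumed by analyte = 0.0638 − 5.94 × 10^-3 = 0.0579 mol
From the 1:2 ratio, n(CaCO3) = 1/2 × 0.0579 = 0.0289 mol
mass of CaCO3 = 0.0289 × 100.09 = 2.90 g
% CaCO3 = 2.90 / 3.93 × 100 = 73.7 %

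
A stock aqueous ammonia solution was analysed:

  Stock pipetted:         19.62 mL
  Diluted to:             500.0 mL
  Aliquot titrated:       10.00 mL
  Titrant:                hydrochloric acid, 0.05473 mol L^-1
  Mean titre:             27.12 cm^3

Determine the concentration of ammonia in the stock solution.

NH3 + HCl → NH4Cl
n(HCl) = 0.02712 × 0.05473 = 1.484 × 10^-3 mol
n(NH3) in the aliquot = 1.484 × 10^-3 mol (1:1 ratio)
[NH3]_dilute = 1.484 × 10^-3 / 0.01000 = 0.1484 mol/L
Dilution factor = 500.0 / 19.62 = 25.48
[NH3]_stock = 0.1484 × 25.48 = 3.783 mol/L

3.783 mol/L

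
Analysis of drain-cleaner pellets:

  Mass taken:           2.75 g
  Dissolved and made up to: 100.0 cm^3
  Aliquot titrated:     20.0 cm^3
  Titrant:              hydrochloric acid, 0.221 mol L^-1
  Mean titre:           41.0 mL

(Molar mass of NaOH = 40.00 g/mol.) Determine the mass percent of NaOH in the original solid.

NaOH + HCl → NaCl + H2O
n(HCl) per titration = 0.0410 × 0.221 = 9.06 × 10^-3 mol
n(NaOH) in each aliquot = 9.06 × 10^-3 mol (1:1 ratio)
n(NaOH) in the whole flask = 9.06 × 10^-3 × 100.0/20.0 = 0.0453 mol
mass of NaOH = 0.0453 × 40.00 = 1.81 g
% NaOH = 1.81 / 2.75 × 100 = 65.9 %

65.9 %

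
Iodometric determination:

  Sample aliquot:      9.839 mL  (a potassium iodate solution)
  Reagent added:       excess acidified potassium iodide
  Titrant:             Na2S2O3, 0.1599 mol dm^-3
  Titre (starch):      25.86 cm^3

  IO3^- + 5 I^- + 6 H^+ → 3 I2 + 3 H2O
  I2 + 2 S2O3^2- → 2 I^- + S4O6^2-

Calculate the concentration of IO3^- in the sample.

0.07004 mol/L

n(S2O3^2-) = 0.02586 × 0.1599 = 4.135 × 10^-3 mol
n(I2) = n(S2O3^2-)/2 = 2.068 × 10^-3 mol
From the 1:3 ratio, n(IO3^-) in the aliquot = 1/3 × 2.068 × 10^-3 = 6.892 × 10^-4 mol
[IO3^-] = 6.892 × 10^-4 / 0.009839 = 0.07004 mol/L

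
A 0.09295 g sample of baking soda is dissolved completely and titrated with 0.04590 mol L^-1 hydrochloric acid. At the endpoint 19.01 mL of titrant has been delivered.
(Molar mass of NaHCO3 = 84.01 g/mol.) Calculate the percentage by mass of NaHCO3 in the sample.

NaHCO3 + HCl → NaCl + H2O + CO2
n(HCl) = 0.01901 L × 0.04590 mol/L = 8.726 × 10^-4 mol
n(NaHCO3) = 8.726 × 10^-4 mol (1:1 ratio)
mass of NaHCO3 = 8.726 × 10^-4 × 84.01 g/mol = 0.07330 g
% NaHCO3 = 0.07330 / 0.09295 × 100 = 78.86 %

78.86 %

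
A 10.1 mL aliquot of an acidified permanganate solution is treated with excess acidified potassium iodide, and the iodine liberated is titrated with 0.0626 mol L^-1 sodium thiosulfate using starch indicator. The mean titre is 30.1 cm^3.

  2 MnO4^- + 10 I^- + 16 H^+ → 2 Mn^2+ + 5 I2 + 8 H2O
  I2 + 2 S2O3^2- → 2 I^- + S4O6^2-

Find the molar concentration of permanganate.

n(S2O3^2-) = 0.0301 × 0.0626 = 1.88 × 10^-3 mol
n(I2) = n(S2O3^2-)/2 = 9.42 × 10^-4 mol
From the 2:5 ratio, n(MnO4^-) in the aliquot = 2/5 × 9.42 × 10^-4 = 3.77 × 10^-4 mol
[MnO4^-] = 3.77 × 10^-4 / 0.0101 = 0.0373 mol/L

0.0373 mol/L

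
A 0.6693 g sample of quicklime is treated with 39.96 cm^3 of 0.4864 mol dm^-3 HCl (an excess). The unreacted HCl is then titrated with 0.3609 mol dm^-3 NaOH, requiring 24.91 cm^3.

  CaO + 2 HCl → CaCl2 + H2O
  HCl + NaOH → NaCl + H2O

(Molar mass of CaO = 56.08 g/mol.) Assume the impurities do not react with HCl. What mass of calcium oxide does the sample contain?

0.2929 g

n(HCl) added = 0.03996 × 0.4864 = 0.01944 mol
n(NaOH) used in back-titration = 0.02491 × 0.3609 = 8.990 × 10^-3 mol
n(HCl) left over = 8.990 × 10^-3 mol (1:1 ratio)
n(HCl) consumed by analyte = 0.01944 − 8.990 × 10^-3 = 0.01045 mol
From the 1:2 ratio, n(CaO) = 1/2 × 0.01045 = 5.223 × 10^-3 mol
mass of CaO = 5.223 × 10^-3 × 56.08 = 0.2929 g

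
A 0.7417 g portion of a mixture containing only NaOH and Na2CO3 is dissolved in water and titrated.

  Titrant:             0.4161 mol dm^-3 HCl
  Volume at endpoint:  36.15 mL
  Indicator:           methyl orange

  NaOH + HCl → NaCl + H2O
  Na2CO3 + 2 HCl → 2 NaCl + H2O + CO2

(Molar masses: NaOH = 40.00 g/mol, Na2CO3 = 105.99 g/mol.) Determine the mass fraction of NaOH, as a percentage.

23.01 %

n(HCl) = 0.03615 × 0.4161 = 0.01504 mol
Let x = n(NaOH), y = n(Na2CO3).
Titrant: 1x + 2y = 0.01504;  mass: 40.00x + 105.99y = 0.7417
Solving, x = 4.267 × 10^-3 mol, y = 5.387 × 10^-3 mol
mass of NaOH = 4.267 × 10^-3 × 40.00 = 0.1707 g
% NaOH = 0.1707 / 0.7417 × 100 = 23.01 %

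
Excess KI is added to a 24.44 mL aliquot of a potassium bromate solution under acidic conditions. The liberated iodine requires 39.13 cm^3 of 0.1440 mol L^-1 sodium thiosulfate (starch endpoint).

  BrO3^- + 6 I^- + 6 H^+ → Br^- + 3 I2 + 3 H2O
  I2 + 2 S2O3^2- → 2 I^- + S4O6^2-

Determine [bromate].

n(S2O3^2-) = 0.03913 × 0.1440 = 5.635 × 10^-3 mol
n(I2) = n(S2O3^2-)/2 = 2.817 × 10^-3 mol
From the 1:3 ratio, n(BrO3^-) in the aliquot = 1/3 × 2.817 × 10^-3 = 9.391 × 10^-4 mol
[BrO3^-] = 9.391 × 10^-4 / 0.02444 = 0.03843 mol/L

0.03843 mol/L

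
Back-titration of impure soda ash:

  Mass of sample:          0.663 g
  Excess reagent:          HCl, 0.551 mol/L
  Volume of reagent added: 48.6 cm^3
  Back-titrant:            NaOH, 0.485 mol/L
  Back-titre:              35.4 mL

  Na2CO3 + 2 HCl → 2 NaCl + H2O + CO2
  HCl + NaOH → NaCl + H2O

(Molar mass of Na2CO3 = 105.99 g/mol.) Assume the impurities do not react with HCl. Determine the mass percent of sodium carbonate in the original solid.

n(HCl) added = 0.0486 × 0.551 = 0.0268 mol
n(NaOH) used in back-titration = 0.0354 × 0.485 = 0.0172 mol
n(HCl) left over = 0.0172 mol (1:1 ratio)
n(HCl) consumed by analyte = 0.0268 − 0.0172 = 9.61 × 10^-3 mol
From the 1:2 ratio, n(Na2CO3) = 1/2 × 9.61 × 10^-3 = 4.80 × 10^-3 mol
mass of Na2CO3 = 4.80 × 10^-3 × 105.99 = 0.509 g
% Na2CO3 = 0.509 / 0.663 × 100 = 76.8 %

76.8 %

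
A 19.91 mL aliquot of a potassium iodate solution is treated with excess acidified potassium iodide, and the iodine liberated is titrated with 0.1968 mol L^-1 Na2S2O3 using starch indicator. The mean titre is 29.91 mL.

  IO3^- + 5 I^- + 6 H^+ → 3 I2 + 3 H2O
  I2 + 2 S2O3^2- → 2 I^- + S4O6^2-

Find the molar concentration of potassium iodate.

0.04927 mol/L

n(S2O3^2-) = 0.02991 × 0.1968 = 5.886 × 10^-3 mol
n(I2) = n(S2O3^2-)/2 = 2.943 × 10^-3 mol
From the 1:3 ratio, n(IO3^-) in the aliquot = 1/3 × 2.943 × 10^-3 = 9.810 × 10^-4 mol
[IO3^-] = 9.810 × 10^-4 / 0.01991 = 0.04927 mol/L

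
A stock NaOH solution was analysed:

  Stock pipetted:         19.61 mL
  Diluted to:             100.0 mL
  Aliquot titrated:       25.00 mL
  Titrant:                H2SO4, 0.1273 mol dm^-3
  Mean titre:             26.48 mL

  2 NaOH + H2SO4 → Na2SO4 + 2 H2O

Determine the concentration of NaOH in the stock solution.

n(H2SO4) = 0.02648 × 0.1273 = 3.371 × 10^-3 mol
From the 2:1 ratio, n(NaOH) in the aliquot = 2/1 × 3.371 × 10^-3 = 6.742 × 10^-3 mol
[NaOH]_dilute = 6.742 × 10^-3 / 0.02500 = 0.2697 mol/L
Dilution factor = 100.0 / 19.61 = 5.099
[NaOH]_stock = 0.2697 × 5.099 = 1.375 mol/L

1.375 mol/L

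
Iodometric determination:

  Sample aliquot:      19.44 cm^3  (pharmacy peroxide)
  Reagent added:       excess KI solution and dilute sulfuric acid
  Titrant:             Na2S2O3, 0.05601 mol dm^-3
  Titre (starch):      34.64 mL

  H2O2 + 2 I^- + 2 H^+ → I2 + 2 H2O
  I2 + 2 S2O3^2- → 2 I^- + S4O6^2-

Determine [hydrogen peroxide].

0.04990 mol/L

n(S2O3^2-) = 0.03464 × 0.05601 = 1.940 × 10^-3 mol
n(I2) = n(S2O3^2-)/2 = 9.701 × 10^-4 mol
n(H2O2) in the aliquot = 9.701 × 10^-4 mol (1:1 ratio)
[H2O2] = 9.701 × 10^-4 / 0.01944 = 0.04990 mol/L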